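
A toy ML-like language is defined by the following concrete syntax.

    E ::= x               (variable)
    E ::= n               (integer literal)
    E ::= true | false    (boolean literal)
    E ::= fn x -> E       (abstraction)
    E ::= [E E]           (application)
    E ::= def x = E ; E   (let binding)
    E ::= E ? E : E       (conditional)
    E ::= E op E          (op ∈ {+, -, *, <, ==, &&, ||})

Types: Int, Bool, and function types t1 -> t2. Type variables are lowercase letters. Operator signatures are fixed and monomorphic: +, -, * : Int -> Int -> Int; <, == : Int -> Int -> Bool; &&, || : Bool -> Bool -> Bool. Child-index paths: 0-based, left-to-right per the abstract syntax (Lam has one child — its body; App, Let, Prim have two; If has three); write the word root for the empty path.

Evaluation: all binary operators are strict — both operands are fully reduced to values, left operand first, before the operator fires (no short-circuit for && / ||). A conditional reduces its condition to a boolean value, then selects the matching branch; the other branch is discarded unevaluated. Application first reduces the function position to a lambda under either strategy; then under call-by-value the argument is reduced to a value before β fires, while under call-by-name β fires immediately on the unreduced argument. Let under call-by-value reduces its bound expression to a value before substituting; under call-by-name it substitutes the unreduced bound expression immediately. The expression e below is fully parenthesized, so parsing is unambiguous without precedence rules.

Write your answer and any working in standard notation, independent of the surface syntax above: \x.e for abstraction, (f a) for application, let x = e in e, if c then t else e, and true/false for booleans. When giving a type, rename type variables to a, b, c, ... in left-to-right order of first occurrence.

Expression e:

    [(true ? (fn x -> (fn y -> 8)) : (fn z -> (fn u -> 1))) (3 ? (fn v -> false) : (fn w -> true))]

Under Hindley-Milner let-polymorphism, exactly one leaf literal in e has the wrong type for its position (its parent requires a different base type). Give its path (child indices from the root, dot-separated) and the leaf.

Answer: 1.0 : 3

Working:
  unify Bool ~ Bool
\y._ : b -> Int
\x._ : a -> b -> Int
\u._ : d -> Int
\z._ : c -> d -> Int
  unify a -> b -> Int ~ c -> d -> Int
  unify a ~ c
  unify b -> Int ~ d -> Int
  unify b ~ d
  unify Int ~ Int
  unify Int ~ Bool
  FAIL: mismatch Int ~ Bool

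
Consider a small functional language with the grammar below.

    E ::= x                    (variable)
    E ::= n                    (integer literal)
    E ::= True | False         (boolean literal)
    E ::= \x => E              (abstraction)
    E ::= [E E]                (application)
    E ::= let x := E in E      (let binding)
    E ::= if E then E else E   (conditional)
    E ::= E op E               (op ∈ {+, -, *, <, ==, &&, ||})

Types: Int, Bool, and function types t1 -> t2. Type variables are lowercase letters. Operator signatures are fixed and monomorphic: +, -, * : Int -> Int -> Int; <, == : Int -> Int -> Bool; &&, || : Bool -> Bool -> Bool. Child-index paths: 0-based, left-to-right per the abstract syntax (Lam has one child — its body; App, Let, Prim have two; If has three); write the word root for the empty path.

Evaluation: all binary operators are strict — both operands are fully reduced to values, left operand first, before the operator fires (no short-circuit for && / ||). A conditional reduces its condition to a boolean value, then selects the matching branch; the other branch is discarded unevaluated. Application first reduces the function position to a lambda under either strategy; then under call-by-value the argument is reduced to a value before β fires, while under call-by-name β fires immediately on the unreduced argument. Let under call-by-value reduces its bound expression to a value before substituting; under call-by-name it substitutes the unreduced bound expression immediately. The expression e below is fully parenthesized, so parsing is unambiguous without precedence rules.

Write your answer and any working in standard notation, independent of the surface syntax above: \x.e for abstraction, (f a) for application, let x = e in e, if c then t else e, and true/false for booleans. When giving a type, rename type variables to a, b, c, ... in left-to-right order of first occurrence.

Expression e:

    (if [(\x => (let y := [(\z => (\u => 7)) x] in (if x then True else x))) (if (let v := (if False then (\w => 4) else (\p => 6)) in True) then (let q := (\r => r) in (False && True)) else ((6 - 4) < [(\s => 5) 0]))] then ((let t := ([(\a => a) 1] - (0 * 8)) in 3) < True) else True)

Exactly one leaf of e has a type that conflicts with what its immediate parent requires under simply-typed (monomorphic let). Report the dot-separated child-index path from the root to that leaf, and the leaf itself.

Trace:
\u._ : c -> Int
\z._ : b -> c -> Int
x : a
  unify b -> c -> Int ~ a -> d
  unify b ~ a
  unify c -> Int ~ d
_ _ : c -> Int
let y : c -> Int
x : a
  unify a ~ Bool
x : Bool
  unify Bool ~ Bool
\x._ : Bool -> Bool
  unify Bool ~ Bool
\w._ : e -> Int
\p._ : f -> Int
  unify e -> Int ~ f -> Int
  unify e ~ f
  unify Int ~ Int
let v : f -> Int
  unify Bool ~ Bool
r : g
\r._ : g -> g
let q : g -> g
  unify Bool ~ Bool
  unify Bool ~ Bool
  unify Int ~ Int
  unify Int ~ Int
  unify Int ~ Int
\s._ : h -> Int
  unify h -> Int ~ Int -> i
  unify h ~ Int
  unify Int ~ i
_ _ : Int
  unify Int ~ Int
  unify Bool ~ Bool
  unify Bool -> Bool ~ Bool -> j
  unify Bool ~ Bool
  unify Bool ~ j
_ _ : Bool
  unify Bool ~ Bool
a : k
\a._ : k -> k
  unify k -> k ~ Int -> l
  unify k ~ Int
  unify Int ~ l
_ _ : Int
  unify Int ~ Int
  unify Int ~ Int
  unify Int ~ Int
  unify Int ~ Int
let t : Int
  unify Int ~ Int
  unify Bool ~ Int
  FAIL: mismatch Bool ~ Int

Answer: 1.1 : true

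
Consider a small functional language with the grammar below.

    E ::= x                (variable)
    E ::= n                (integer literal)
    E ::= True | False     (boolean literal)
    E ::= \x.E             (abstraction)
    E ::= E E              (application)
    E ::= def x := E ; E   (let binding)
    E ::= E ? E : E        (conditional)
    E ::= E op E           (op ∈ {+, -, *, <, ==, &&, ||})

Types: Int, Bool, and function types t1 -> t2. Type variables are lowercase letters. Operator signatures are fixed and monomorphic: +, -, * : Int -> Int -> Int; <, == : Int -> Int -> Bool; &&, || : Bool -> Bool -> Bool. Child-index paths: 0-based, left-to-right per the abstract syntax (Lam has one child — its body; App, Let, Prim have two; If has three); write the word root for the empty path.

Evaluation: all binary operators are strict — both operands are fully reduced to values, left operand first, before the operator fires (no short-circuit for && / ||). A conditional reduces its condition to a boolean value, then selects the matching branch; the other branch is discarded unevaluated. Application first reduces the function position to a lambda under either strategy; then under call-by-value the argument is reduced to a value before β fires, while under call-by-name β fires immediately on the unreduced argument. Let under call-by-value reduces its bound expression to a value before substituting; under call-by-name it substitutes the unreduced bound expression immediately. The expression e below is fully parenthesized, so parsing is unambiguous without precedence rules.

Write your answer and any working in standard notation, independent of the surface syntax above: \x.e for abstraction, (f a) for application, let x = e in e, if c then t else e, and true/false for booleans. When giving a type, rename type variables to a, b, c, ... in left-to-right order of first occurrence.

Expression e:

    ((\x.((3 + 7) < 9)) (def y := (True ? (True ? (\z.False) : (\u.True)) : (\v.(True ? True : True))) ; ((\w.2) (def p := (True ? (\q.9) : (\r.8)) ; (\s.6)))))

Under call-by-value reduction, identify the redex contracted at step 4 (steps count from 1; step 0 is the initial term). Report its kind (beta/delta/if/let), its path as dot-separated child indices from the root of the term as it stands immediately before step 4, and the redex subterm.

Trace:
step 0: ((\x.((3 + 7) < 9)) (let y = (if true then (if true then (\z.false) else (\u.true)) else (\v.(if true then true else true))) in ((\w.2) (let p = (if true then (\q.9) else (\r.8)) in (\s.6)))))
step 1: [if@1.0] ((\x.((3 + 7) < 9)) (let y = (if true then (\z.false) else (\u.true)) in ((\w.2) (let p = (if true then (\q.9) else (\r.8)) in (\s.6)))))
step 2: [if@1.0] ((\x.((3 + 7) < 9)) (let y = (\z.false) in ((\w.2) (let p = (if true then (\q.9) else (\r.8)) in (\s.6)))))
step 3: [let@1] ((\x.((3 + 7) < 9)) ((\w.2) (let p = (if true then (\q.9) else (\r.8)) in (\s.6))))
step 4: [if@1.1.0] ((\x.((3 + 7) < 9)) ((\w.2) (let p = (\q.9) in (\s.6))))

Answer: if at 1.1.0 : (if true then (\q.9) else (\r.8))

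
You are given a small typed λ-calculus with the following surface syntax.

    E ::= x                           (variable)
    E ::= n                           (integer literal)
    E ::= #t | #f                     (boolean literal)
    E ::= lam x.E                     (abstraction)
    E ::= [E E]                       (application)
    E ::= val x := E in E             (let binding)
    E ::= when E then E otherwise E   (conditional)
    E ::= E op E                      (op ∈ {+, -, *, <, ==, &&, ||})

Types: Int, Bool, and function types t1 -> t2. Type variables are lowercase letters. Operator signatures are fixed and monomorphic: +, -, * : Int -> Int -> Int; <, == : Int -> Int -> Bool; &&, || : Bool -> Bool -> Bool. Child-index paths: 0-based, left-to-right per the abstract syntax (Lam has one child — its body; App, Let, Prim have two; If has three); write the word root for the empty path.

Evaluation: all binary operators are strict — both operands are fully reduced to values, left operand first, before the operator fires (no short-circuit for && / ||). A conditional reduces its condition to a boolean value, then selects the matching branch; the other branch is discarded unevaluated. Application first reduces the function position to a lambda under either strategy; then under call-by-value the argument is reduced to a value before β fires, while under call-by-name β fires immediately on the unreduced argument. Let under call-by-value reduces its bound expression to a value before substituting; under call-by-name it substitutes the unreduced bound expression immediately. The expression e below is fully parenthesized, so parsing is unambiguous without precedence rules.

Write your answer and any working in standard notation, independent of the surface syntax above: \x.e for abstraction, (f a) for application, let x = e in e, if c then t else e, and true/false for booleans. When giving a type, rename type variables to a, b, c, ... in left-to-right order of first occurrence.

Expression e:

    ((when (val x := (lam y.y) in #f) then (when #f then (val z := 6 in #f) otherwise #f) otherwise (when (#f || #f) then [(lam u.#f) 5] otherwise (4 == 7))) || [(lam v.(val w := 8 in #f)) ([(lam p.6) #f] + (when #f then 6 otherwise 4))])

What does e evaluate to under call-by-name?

Answer: false

Working:
step 0: ((if (let x = (\y.y) in false) then (if false then (let z = 6 in false) else false) else (if (false || false) then ((\u.false) 5) else (4 == 7))) || ((\v.(let w = 8 in false)) (((\p.6) false) + (if false then 6 else 4))))
step 1: [let@0.0] ((if false then (if false then (let z = 6 in false) else false) else (if (false || false) then ((\u.false) 5) else (4 == 7))) || ((\v.(let w = 8 in false)) (((\p.6) false) + (if false then 6 else 4))))
step 2: [if@0] ((if (false || false) then ((\u.false) 5) else (4 == 7)) || ((\v.(let w = 8 in false)) (((\p.6) false) + (if false then 6 else 4))))
step 3: [delta@0.0] ((if false then ((\u.false) 5) else (4 == 7)) || ((\v.(let w = 8 in false)) (((\p.6) false) + (if false then 6 else 4))))
step 4: [if@0] ((4 == 7) || ((\v.(let w = 8 in false)) (((\p.6) false) + (if false then 6 else 4))))
step 5: [delta@0] (false || ((\v.(let w = 8 in false)) (((\p.6) false) + (if false then 6 else 4))))
step 6: [beta@1] (false || (let w = 8 in false))
step 7: [let@1] (false || false)
step 8: [delta@root] false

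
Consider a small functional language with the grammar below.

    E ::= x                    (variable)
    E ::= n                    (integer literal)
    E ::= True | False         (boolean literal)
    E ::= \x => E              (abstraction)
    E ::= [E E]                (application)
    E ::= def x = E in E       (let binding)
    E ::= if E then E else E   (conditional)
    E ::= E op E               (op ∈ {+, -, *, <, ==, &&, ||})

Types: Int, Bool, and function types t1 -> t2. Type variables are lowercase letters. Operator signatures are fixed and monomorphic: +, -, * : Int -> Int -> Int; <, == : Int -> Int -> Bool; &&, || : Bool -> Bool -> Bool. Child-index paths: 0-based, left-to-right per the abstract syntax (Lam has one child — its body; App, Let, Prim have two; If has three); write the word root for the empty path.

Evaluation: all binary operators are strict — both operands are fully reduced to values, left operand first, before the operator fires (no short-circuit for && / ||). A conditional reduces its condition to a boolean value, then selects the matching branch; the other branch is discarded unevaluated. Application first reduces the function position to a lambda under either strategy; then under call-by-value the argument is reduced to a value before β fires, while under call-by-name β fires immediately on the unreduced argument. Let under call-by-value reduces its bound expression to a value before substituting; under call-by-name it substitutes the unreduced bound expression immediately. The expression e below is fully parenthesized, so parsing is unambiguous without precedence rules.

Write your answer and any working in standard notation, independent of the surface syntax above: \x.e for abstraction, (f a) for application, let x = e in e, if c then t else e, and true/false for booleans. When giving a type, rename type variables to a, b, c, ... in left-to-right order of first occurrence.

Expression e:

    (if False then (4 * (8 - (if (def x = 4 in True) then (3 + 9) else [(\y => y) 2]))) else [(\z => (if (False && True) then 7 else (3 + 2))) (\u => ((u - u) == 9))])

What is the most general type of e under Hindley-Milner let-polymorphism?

Answer: Int

Trace:
  unify Bool ~ Bool
  unify Int ~ Int
  unify Int ~ Int
let x : Int
  unify Bool ~ Bool
  unify Int ~ Int
  unify Int ~ Int
y : a
\y._ : a -> a
  unify a -> a ~ Int -> b
  unify a ~ Int
  unify Int ~ b
_ _ : Int
  unify Int ~ Int
  unify Int ~ Int
  unify Int ~ Int
  unify Bool ~ Bool
  unify Bool ~ Bool
  unify Bool ~ Bool
  unify Int ~ Int
  unify Int ~ Int
  unify Int ~ Int
\z._ : c -> Int
u : d
  unify d ~ Int
u : Int
  unify Int ~ Int
  unify Int ~ Int
  unify Int ~ Int
\u._ : Int -> Bool
  unify c -> Int ~ (Int -> Bool) -> e
  unify c ~ Int -> Bool
  unify Int ~ e
_ _ : Int
  unify Int ~ Int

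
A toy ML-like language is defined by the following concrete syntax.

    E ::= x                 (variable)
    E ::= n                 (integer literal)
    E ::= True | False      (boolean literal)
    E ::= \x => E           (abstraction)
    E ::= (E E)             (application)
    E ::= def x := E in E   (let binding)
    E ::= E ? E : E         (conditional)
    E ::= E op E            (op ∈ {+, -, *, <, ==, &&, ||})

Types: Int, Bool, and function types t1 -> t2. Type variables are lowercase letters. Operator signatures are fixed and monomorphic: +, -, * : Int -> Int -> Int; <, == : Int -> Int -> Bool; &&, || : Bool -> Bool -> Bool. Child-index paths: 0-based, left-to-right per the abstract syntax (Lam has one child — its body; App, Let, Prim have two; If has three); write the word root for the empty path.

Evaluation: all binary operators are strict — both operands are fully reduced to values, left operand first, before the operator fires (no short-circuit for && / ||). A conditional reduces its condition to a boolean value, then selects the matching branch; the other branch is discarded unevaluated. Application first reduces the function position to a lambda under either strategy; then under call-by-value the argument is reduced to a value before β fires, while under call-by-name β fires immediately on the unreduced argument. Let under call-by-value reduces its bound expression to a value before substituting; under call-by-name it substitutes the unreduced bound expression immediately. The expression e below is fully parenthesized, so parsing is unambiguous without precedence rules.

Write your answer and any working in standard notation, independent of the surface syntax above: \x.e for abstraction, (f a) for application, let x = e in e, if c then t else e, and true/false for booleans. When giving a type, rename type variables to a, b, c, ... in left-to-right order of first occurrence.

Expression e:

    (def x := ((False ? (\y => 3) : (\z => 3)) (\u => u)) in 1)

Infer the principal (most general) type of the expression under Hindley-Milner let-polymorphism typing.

Working:
  unify Bool ~ Bool
\y._ : a -> Int
\z._ : b -> Int
  unify a -> Int ~ b -> Int
  unify a ~ b
  unify Int ~ Int
u : c
\u._ : c -> c
  unify b -> Int ~ (c -> c) -> d
  unify b ~ c -> c
  unify Int ~ d
_ _ : Int
let x : Int

Answer: Int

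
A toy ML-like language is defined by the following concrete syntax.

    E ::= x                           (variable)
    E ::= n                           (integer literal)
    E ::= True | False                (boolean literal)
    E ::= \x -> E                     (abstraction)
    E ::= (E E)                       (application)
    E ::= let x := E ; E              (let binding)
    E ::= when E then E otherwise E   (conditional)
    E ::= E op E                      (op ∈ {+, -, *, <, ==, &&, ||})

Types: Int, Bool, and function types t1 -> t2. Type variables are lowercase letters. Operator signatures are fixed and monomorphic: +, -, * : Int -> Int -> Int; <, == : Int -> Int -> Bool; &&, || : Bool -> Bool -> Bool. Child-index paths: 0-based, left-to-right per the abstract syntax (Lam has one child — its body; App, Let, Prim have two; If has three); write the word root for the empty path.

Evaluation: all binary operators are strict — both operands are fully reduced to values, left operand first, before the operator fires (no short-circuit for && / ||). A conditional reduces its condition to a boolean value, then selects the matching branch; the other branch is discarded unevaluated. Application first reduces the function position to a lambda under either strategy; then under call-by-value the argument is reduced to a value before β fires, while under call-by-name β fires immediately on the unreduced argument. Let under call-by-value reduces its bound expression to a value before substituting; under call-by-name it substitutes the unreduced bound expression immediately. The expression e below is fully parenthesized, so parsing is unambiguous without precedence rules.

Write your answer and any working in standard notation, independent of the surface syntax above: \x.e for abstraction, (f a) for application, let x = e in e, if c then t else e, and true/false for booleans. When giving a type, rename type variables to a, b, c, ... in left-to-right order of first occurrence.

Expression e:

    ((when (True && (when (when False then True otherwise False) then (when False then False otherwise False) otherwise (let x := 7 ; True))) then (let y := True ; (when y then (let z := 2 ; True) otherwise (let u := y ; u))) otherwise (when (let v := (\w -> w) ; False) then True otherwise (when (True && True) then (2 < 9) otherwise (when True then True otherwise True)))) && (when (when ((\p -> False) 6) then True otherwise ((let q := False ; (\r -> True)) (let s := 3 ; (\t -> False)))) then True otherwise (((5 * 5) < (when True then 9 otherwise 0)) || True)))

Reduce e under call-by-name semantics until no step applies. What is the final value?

Working:
step 0: ((if (true && (if (if false then true else false) then (if false then false else false) else (let x = 7 in true))) then (let y = true in (if y then (let z = 2 in true) else (let u = y in u))) else (if (let v = (\w.w) in false) then true else (if (true && true) then (2 < 9) else (if true then true else true)))) && (if (if ((\p.false) 6) then true else ((let q = false in (\r.true)) (let s = 3 in (\t.false)))) then true else (((5 * 5) < (if true then 9 else 0)) || true)))
step 1: [if@0.0.1.0] ((if (true && (if false then (if false then false else false) else (let x = 7 in true))) then (let y = true in (if y then (let z = 2 in true) else (let u = y in u))) else (if (let v = (\w.w) in false) then true else (if (true && true) then (2 < 9) else (if true then true else true)))) && (if (if ((\p.false) 6) then true else ((let q = false in (\r.true)) (let s = 3 in (\t.false)))) then true else (((5 * 5) < (if true then 9 else 0)) || true)))
step 2: [if@0.0.1] ((if (true && (let x = 7 in true)) then (let y = true in (if y then (let z = 2 in true) else (let u = y in u))) else (if (let v = (\w.w) in false) then true else (if (true && true) then (2 < 9) else (if true then true else true)))) && (if (if ((\p.false) 6) then true else ((let q = false in (\r.true)) (let s = 3 in (\t.false)))) then true else (((5 * 5) < (if true then 9 else 0)) || true)))
step 3: [let@0.0.1] ((if (true && true) then (let y = true in (if y then (let z = 2 in true) else (let u = y in u))) else (if (let v = (\w.w) in false) then true else (if (true && true) then (2 < 9) else (if true then true else true)))) && (if (if ((\p.false) 6) then true else ((let q = false in (\r.true)) (let s = 3 in (\t.false)))) then true else (((5 * 5) < (if true then 9 else 0)) || true)))
step 4: [delta@0.0] ((if true then (let y = true in (if y then (let z = 2 in true) else (let u = y in u))) else (if (let v = (\w.w) in false) then true else (if (true && true) then (2 < 9) else (if true then true else true)))) && (if (if ((\p.false) 6) then true else ((let q = false in (\r.true)) (let s = 3 in (\t.false)))) then true else (((5 * 5) < (if true then 9 else 0)) || true)))
step 5: [if@0] ((let y = true in (if y then (let z = 2 in true) else (let u = y in u))) && (if (if ((\p.false) 6) then true else ((let q = false in (\r.true)) (let s = 3 in (\t.false)))) then true else (((5 * 5) < (if true then 9 else 0)) || true)))
step 6: [let@0] ((if true then (let z = 2 in true) else (let u = true in u)) && (if (if ((\p.false) 6) then true else ((let q = false in (\r.true)) (let s = 3 in (\t.false)))) then true else (((5 * 5) < (if true then 9 else 0)) || true)))
step 7: [if@0] ((let z = 2 in true) && (if (if ((\p.false) 6) then true else ((let q = false in (\r.true)) (let s = 3 in (\t.false)))) then true else (((5 * 5) < (if true then 9 else 0)) || true)))
step 8: [let@0] (true && (if (if ((\p.false) 6) then true else ((let q = false in (\r.true)) (let s = 3 in (\t.false)))) then true else (((5 * 5) < (if true then 9 else 0)) || true)))
step 9: [beta@1.0.0] (true && (if (if false then true else ((let q = false in (\r.true)) (let s = 3 in (\t.false)))) then true else (((5 * 5) < (if true then 9 else 0)) || true)))
step 10: [if@1.0] (true && (if ((let q = false in (\r.true)) (let s = 3 in (\t.false))) then true else (((5 * 5) < (if true then 9 else 0)) || true)))
step 11: [let@1.0.0] (true && (if ((\r.true) (let s = 3 in (\t.false))) then true else (((5 * 5) < (if true then 9 else 0)) || true)))
step 12: [beta@1.0] (true && (if true then true else (((5 * 5) < (if true then 9 else 0)) || true)))
step 13: [if@1] (true && true)
step 14: [delta@root] true

Answer: true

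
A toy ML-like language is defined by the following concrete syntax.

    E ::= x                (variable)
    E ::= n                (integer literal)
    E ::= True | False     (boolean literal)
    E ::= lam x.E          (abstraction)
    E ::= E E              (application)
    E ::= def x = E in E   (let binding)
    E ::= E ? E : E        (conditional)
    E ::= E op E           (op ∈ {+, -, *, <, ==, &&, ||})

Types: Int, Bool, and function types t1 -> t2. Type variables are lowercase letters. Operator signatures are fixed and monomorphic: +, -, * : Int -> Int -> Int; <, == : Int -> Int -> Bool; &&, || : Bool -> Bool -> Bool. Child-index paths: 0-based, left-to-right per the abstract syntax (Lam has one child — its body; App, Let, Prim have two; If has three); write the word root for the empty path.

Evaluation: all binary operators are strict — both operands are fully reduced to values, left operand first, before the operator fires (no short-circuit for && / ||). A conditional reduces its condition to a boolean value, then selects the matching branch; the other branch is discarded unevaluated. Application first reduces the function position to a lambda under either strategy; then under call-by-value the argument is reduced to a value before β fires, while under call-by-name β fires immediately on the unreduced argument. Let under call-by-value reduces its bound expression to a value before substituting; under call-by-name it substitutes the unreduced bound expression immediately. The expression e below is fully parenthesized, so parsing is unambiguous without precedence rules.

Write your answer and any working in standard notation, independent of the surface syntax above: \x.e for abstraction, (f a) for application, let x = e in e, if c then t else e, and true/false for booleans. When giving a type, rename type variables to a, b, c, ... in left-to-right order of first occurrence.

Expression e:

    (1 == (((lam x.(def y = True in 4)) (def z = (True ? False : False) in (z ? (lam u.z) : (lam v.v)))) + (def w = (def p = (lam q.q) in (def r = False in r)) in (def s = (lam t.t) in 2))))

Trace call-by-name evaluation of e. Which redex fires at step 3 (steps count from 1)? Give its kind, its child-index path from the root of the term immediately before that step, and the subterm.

Answer: let at 1.1 : (let w = (let p = (\q.q) in (let r = false in r)) in (let s = (\t.t) in 2))

Working:
step 0: (1 == (((\x.(let y = true in 4)) (let z = (if true then false else false) in (if z then (\u.z) else (\v.v)))) + (let w = (let p = (\q.q) in (let r = false in r)) in (let s = (\t.t) in 2))))
step 1: [beta@1.0] (1 == ((let y = true in 4) + (let w = (let p = (\q.q) in (let r = false in r)) in (let s = (\t.t) in 2))))
step 2: [let@1.0] (1 == (4 + (let w = (let p = (\q.q) in (let r = false in r)) in (let s = (\t.t) in 2))))
step 3: [let@1.1] (1 == (4 + (let s = (\t.t) in 2)))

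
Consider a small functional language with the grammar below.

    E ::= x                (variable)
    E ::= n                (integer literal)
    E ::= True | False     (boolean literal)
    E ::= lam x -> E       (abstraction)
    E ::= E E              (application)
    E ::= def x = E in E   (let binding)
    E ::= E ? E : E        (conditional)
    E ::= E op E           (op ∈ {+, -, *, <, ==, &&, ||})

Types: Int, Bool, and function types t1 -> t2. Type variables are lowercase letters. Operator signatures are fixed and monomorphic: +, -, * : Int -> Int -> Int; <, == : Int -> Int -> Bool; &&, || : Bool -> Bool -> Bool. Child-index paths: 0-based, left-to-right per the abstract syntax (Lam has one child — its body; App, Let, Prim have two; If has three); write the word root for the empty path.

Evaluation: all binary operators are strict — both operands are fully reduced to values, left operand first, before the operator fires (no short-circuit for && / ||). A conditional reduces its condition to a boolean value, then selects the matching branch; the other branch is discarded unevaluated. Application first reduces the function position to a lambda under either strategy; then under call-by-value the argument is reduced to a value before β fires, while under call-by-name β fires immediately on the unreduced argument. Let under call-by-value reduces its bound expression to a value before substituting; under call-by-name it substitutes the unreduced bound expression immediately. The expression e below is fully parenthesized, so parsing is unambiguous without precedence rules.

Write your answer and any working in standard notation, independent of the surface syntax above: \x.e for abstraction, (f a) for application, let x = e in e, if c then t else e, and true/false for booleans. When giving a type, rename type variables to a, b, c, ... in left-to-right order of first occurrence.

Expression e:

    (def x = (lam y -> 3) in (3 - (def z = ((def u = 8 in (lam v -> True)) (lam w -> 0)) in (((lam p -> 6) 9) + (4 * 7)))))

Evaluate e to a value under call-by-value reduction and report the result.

Answer: -31

Derivation:
step 0: (let x = (\y.3) in (3 - (let z = ((let u = 8 in (\v.true)) (\w.0)) in (((\p.6) 9) + (4 * 7)))))
step 1: [let@root] (3 - (let z = ((let u = 8 in (\v.true)) (\w.0)) in (((\p.6) 9) + (4 * 7))))
step 2: [let@1.0.0] (3 - (let z = ((\v.true) (\w.0)) in (((\p.6) 9) + (4 * 7))))
step 3: [beta@1.0] (3 - (let z = true in (((\p.6) 9) + (4 * 7))))
step 4: [let@1] (3 - (((\p.6) 9) + (4 * 7)))
step 5: [beta@1.0] (3 - (6 + (4 * 7)))
step 6: [delta@1.1] (3 - (6 + 28))
step 7: [delta@1] (3 - 34)
step 8: [delta@root] -31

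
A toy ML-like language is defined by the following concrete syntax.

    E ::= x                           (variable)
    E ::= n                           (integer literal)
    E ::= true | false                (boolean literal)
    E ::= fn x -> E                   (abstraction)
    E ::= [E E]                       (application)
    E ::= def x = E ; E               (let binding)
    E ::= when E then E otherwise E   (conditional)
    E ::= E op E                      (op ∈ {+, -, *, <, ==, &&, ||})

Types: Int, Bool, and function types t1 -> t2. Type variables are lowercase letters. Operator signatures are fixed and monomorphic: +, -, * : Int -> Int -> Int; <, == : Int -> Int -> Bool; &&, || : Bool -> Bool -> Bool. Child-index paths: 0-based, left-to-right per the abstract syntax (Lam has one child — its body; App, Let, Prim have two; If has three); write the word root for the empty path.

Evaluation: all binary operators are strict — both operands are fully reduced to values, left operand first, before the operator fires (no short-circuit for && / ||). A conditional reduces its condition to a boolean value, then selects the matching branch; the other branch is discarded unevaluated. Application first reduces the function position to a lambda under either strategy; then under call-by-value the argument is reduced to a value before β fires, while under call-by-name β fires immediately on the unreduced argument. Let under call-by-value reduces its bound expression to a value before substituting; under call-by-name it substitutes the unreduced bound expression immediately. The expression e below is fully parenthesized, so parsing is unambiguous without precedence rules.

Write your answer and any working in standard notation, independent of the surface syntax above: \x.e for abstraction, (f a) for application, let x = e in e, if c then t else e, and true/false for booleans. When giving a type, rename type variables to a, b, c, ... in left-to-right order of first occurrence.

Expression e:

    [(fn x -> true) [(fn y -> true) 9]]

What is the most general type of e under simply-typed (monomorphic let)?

Working:
\x._ : a -> Bool
\y._ : b -> Bool
  unify b -> Bool ~ Int -> c
  unify b ~ Int
  unify Bool ~ c
_ _ : Bool
  unify a -> Bool ~ Bool -> d
  unify a ~ Bool
  unify Bool ~ d
_ _ : Bool

Answer: Bool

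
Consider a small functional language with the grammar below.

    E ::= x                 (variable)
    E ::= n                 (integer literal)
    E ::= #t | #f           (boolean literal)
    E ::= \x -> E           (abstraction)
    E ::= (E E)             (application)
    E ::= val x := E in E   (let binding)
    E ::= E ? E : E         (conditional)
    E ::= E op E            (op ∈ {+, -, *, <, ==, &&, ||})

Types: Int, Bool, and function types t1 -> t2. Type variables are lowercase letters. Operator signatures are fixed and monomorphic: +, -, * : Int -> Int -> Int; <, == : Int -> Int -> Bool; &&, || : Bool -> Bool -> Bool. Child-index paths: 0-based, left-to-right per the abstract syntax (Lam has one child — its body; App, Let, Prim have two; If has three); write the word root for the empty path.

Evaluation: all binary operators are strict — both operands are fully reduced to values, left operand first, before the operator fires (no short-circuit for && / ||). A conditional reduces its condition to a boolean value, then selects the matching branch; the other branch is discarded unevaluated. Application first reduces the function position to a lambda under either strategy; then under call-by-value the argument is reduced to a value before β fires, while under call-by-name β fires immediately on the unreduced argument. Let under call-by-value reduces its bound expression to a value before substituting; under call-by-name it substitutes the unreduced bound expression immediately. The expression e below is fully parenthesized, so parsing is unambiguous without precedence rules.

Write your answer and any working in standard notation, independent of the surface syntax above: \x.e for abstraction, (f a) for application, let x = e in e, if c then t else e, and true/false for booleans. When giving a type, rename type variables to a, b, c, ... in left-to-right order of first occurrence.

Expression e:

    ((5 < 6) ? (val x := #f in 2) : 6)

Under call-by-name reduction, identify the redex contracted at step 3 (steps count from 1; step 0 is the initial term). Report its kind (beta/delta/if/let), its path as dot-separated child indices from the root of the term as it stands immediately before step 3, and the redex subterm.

Answer: let at root : (let x = false in 2)

Derivation:
step 0: (if (5 < 6) then (let x = false in 2) else 6)
step 1: [delta@0] (if true then (let x = false in 2) else 6)
step 2: [if@root] (let x = false in 2)
step 3: [let@root] 2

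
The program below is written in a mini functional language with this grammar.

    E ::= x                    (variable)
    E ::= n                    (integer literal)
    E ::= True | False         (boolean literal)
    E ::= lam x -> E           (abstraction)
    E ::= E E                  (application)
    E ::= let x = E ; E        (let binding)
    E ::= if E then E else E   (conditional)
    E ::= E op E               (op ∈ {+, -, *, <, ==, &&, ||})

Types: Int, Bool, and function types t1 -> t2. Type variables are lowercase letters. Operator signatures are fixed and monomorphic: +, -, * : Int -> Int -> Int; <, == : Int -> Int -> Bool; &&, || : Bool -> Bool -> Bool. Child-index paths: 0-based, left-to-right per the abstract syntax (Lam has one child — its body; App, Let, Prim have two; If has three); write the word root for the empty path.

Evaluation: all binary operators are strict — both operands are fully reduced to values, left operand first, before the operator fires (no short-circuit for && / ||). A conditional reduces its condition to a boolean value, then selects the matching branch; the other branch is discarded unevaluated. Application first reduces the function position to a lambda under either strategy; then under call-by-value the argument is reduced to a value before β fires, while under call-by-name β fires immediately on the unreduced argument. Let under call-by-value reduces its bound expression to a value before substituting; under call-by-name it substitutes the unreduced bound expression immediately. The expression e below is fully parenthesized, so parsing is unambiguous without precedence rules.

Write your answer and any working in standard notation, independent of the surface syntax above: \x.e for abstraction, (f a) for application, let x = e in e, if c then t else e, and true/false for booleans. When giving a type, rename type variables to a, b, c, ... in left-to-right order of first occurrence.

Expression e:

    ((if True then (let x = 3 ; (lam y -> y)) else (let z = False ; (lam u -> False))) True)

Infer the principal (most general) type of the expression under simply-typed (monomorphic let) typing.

Answer: Bool

Derivation:
  unify Bool ~ Bool
let x : Int
y : a
\y._ : a -> a
let z : Bool
\u._ : b -> Bool
  unify a -> a ~ b -> Bool
  unify a ~ b
  unify b ~ Bool
  unify Bool -> Bool ~ Bool -> c
  unify Bool ~ Bool
  unify Bool ~ c
_ _ : Bool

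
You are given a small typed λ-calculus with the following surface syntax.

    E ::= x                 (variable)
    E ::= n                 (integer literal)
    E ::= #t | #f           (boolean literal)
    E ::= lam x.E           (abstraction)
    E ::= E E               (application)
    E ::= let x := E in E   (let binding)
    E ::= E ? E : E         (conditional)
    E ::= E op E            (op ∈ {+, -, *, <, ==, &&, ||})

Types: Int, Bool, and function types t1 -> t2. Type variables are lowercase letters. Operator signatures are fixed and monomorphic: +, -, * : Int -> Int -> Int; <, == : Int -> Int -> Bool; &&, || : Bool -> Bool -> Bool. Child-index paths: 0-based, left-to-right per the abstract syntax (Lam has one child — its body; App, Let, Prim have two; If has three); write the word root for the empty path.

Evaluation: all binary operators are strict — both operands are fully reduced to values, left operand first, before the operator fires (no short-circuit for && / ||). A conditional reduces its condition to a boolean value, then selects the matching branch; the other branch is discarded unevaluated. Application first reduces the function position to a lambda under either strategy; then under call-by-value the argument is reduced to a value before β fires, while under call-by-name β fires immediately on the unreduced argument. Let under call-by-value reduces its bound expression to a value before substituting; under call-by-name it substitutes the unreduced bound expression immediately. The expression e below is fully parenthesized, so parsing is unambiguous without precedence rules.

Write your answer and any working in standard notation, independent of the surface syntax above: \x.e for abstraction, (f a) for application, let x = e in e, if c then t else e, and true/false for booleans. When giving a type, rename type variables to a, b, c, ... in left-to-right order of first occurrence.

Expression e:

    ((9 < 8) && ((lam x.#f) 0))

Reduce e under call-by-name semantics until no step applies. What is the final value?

Answer: false

Derivation:
step 0: ((9 < 8) && ((\x.false) 0))
step 1: [delta@0] (false && ((\x.false) 0))
step 2: [beta@1] (false && false)
step 3: [delta@root] false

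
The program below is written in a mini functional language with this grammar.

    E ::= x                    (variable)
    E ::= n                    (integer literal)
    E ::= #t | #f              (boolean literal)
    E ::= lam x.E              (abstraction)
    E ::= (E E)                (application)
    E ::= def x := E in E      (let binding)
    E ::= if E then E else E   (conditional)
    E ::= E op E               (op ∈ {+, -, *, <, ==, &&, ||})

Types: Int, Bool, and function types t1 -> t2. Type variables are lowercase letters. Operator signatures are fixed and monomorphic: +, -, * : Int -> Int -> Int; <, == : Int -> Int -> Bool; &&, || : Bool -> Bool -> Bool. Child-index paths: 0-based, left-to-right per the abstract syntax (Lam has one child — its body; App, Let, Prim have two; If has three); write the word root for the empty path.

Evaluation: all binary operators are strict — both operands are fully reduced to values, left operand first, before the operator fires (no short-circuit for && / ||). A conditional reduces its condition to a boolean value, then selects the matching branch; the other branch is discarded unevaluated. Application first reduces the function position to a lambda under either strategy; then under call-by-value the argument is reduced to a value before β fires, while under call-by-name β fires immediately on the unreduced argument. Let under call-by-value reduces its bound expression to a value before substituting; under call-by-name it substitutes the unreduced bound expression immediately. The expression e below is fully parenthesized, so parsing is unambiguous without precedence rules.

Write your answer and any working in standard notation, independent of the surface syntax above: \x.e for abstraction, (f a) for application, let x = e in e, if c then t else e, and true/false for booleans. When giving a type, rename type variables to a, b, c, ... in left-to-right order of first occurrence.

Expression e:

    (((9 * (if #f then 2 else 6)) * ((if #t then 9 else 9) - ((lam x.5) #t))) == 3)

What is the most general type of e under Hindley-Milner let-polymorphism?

Answer: Bool

Derivation:
  unify Int ~ Int
  unify Bool ~ Bool
  unify Int ~ Int
  unify Int ~ Int
  unify Int ~ Int
  unify Bool ~ Bool
  unify Int ~ Int
  unify Int ~ Int
\x._ : a -> Int
  unify a -> Int ~ Bool -> b
  unify a ~ Bool
  unify Int ~ b
_ _ : Int
  unify Int ~ Int
  unify Int ~ Int
  unify Int ~ Int
  unify Int ~ Int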